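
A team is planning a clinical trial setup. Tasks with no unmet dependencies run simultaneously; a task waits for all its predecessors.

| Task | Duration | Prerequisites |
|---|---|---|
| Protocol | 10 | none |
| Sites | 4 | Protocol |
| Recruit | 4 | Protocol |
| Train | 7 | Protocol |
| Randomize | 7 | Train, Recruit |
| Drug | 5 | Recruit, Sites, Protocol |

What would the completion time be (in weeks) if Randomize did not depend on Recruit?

Original critical path: Protocol→Train→Randomize = 10+7+7 = 24 ⇒ 24 weeks.
Dropping Recruit→Randomize doesn't change Randomize's earliest start (17); another predecessor still binds.
The longest chain is now Protocol→Train→Randomize = 10+7+7 = 24, so the plan takes 24 weeks.

24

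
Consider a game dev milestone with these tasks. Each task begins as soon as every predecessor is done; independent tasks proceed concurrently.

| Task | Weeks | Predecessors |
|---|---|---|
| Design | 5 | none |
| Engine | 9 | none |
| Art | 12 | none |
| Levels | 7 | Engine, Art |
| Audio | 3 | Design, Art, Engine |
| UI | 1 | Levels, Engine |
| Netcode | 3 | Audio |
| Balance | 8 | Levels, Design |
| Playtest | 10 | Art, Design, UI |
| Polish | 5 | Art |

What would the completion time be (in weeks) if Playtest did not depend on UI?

With the dependency in place, Art→Levels→UI→Playtest = 12+7+1+10 = 30 sets the finish at 30 weeks.
Without UI→Playtest, Playtest's earliest start moves from 20 to 12.
After: Art→Levels→Balance = 12+7+8 = 27 → 27 weeks.

27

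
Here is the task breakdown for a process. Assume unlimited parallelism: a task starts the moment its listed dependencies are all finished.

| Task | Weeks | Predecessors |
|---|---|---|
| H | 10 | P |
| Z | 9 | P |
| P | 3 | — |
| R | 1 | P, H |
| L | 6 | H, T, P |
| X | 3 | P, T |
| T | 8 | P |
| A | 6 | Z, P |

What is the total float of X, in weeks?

5

The longest chain is P→H→L = 3+10+6 = 19; overall finish 19 weeks.
Longest path through X: 14 weeks (earliest finish 14, latest finish 19).
Slack of X = 16 − 11 = 5 weeks.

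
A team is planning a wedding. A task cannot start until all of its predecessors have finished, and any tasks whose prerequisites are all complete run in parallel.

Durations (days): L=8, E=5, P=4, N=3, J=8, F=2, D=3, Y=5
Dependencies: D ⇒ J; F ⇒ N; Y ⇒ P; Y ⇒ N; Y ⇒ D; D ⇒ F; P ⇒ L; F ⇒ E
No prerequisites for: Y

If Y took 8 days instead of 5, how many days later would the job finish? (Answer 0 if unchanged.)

3

The binding path is Y→P→L = 5+4+8 = 17; finish at 17 days.
Y is on the critical path; changing it to 8 makes that path 20 days.
The critical path is still Y→P→L; finish is now 20 days.
Change in finish: 20 − 17 = +3 days.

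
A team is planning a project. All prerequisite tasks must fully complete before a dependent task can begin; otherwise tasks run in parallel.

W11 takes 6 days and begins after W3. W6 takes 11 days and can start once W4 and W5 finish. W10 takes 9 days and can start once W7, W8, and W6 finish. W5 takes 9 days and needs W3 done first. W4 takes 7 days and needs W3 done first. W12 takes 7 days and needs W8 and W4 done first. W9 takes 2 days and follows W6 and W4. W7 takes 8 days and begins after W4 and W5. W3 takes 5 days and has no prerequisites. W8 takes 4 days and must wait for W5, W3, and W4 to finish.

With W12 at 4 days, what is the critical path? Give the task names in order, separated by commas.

W3, W5, W6, W10

The binding path is W3→W5→W6→W10 = 5+9+11+9 = 34; finish at 34 days.
W12 is off the critical path — its longest chain is 25 days, giving 9 of slack.
No other chain overtakes it, so the finish is 34 days.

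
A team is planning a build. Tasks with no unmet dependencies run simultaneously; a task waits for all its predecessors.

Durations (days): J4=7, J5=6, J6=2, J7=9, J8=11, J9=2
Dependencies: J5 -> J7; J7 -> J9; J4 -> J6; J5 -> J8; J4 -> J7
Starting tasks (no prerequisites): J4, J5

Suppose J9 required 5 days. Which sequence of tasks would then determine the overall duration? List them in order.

J4, J7, J9

The binding path is J4→J7→J9 = 7+9+2 = 18; finish at 18 days.
J9 is on the critical path; changing it to 5 makes that path 21 days.
No other chain overtakes it, so the finish is 21 days.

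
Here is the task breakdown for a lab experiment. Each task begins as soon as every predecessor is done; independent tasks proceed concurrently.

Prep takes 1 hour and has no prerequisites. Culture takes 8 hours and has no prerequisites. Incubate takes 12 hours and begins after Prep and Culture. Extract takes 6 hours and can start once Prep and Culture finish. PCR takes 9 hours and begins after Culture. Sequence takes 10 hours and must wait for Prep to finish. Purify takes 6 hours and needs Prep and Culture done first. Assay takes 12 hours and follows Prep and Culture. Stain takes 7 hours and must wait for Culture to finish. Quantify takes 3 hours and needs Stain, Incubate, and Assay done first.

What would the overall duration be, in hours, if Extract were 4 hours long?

23

The binding path is Culture→Incubate→Quantify = 8+12+3 = 23; finish at 23 hours.
The longest path through Extract is only 14 hours, so Extract has float 9.
That remains the longest chain; total 23 hours.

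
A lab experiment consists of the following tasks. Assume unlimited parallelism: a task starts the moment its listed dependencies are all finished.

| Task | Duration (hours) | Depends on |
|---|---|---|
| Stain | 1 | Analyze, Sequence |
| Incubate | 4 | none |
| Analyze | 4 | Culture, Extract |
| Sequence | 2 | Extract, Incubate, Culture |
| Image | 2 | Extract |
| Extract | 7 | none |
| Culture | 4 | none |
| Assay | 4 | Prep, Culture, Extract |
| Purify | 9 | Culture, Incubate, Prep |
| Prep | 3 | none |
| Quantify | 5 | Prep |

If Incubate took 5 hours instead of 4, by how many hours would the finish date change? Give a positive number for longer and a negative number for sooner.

1

Baseline: Incubate→Purify = 4+9 = 13 → 13 hours.
Since Incubate is critical, the +1 change carries straight to that chain (now 14 hours).
That remains the longest chain; total 14 hours.
Change in finish: 14 − 13 = +1 hours.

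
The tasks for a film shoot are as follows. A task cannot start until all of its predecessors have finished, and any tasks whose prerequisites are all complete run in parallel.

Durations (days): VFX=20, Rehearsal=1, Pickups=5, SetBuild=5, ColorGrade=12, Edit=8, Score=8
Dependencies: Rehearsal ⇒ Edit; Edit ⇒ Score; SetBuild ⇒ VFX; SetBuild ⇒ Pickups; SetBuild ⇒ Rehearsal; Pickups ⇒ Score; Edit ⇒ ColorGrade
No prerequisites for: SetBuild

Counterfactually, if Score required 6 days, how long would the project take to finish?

Baseline: SetBuild→Rehearsal→Edit→ColorGrade = 5+1+8+12 = 26 → 26 days.
Score has 4 days of float (longest path through it is 22).
No other chain overtakes it, so the finish is 26 days.

26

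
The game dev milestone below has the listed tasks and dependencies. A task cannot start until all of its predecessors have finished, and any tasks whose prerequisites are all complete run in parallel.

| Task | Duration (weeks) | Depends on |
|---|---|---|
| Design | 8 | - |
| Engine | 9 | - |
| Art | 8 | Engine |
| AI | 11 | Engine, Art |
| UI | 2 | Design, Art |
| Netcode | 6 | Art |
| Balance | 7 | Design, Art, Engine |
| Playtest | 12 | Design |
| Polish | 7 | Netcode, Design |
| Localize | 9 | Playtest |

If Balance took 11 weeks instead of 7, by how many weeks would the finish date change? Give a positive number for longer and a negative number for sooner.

As given, the longest chain is Engine→Art→Netcode→Polish = 9+8+6+7 = 30, so the finish is 30 weeks.
Balance is off the critical path — its longest chain is 24 weeks, giving 6 of slack.
No other chain overtakes it, so the finish is 30 weeks.
Change in finish: 30 − 30 = +0 weeks.

0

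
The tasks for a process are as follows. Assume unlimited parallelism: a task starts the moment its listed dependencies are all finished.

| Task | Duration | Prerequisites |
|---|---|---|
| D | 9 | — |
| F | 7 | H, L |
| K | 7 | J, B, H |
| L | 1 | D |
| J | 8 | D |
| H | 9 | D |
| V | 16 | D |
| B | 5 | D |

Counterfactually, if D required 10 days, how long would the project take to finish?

The binding path is D→V = 9+16 = 25; finish at 25 days.
D lies on that path, so at 10 days the path becomes 26 days.
No other chain overtakes it, so the finish is 26 days.

26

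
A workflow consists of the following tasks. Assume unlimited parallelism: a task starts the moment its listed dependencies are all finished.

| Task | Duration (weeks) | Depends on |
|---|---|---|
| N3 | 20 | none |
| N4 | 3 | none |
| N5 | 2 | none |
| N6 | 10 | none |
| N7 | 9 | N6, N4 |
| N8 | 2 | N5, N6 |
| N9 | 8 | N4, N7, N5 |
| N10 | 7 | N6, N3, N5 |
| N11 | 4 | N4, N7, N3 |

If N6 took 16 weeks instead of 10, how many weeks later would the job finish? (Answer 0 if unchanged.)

Actual critical path: N6→N7→N9 = 10+9+8 = 27 ⇒ 27 weeks.
N6 is on the critical path; changing it to 16 makes that path 33 weeks.
The critical path is still N6→N7→N9; finish is now 33 weeks.
Change in finish: 33 − 27 = +6 weeks.

6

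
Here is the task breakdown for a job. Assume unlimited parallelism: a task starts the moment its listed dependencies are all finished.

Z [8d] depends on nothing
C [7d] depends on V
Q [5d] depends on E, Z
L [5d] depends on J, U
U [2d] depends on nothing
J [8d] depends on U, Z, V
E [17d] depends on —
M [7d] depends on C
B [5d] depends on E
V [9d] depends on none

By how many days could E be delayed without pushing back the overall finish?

1

The longest chain is V→C→M = 9+7+7 = 23; overall finish 23 days.
The longest chain containing E totals 22 days.
So E can slip 18 − 17 = 1 day.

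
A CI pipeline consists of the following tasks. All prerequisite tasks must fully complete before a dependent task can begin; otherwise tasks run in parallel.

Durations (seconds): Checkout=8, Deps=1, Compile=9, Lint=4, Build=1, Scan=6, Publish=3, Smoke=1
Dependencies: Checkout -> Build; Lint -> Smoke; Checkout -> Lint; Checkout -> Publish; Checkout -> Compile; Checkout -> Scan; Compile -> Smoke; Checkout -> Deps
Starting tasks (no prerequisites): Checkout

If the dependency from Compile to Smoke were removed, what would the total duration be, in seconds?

Original critical path: Checkout→Compile→Smoke = 8+9+1 = 18 ⇒ 18 seconds.
Without Compile→Smoke, Smoke's earliest start moves from 17 to 12.
The longest chain is now Checkout→Compile = 8+9 = 17, so the schedule takes 17 seconds.

17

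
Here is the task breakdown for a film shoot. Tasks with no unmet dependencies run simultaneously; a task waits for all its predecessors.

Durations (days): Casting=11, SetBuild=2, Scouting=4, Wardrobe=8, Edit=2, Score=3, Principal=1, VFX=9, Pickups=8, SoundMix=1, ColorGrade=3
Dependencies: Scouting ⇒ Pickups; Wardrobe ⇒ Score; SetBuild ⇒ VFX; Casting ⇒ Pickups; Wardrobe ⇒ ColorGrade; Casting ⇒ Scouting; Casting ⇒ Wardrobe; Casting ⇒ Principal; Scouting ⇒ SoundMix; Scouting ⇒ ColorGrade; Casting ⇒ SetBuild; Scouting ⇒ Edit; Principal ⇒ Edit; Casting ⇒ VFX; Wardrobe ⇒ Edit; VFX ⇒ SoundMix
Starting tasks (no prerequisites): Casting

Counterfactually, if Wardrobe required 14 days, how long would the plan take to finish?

Baseline: Casting→Scouting→Pickups = 11+4+8 = 23 → 23 days.
Wardrobe has 1 day of float (longest path through it is 22).
New critical path: Casting→Wardrobe→Score = 11+14+3 = 28 ⇒ 28 days.

28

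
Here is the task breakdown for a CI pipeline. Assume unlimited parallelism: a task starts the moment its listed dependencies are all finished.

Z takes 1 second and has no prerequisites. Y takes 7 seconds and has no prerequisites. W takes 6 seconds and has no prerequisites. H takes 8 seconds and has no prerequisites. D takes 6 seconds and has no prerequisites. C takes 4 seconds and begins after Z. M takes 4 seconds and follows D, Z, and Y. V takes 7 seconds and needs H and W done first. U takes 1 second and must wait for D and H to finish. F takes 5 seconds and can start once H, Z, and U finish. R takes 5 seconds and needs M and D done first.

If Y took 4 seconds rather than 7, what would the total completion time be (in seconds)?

15

As given, the longest chain is Y→M→R = 7+4+5 = 16, so the finish is 16 seconds.
Since Y is critical, the -3 change carries straight to that chain (now 13 seconds).
The binding chain switches to H→V = 8+7 = 15; finish 15 seconds.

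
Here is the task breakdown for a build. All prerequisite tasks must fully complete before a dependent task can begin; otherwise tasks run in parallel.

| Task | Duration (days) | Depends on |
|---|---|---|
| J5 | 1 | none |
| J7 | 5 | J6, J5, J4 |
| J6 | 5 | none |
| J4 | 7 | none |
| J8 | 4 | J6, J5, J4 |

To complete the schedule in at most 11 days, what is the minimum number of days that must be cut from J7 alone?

1

Current finish: 12 days; target: 11.
J7 is on every critical path, so each day cut from J7 cuts the finish by one (this holds down to a finish of 11).
Need 12 − 11 = 1 day off J7 → J7 becomes 4 days, finish becomes 11.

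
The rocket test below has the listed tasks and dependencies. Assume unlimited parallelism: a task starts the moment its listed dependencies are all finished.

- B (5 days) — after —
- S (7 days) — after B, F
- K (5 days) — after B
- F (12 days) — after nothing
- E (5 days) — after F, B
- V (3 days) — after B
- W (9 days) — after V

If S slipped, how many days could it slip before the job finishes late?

0

F→S = 12+7 = 19 sets the makespan at 19 days.
The longest chain containing S totals 19 days.
Float = 19 − 19 = 0.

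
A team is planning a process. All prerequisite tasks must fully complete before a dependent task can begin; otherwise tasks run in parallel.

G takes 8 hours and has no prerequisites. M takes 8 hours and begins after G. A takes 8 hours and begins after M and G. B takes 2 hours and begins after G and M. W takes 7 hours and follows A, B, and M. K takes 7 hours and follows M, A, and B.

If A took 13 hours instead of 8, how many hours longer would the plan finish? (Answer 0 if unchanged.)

Baseline: G→M→A→W = 8+8+8+7 = 31 → 31 hours.
Since A is critical, the +5 change carries straight to that chain (now 36 hours).
The critical path is still G→M→A→W; finish is now 36 hours.
Change in finish: 36 − 31 = +5 hours.

5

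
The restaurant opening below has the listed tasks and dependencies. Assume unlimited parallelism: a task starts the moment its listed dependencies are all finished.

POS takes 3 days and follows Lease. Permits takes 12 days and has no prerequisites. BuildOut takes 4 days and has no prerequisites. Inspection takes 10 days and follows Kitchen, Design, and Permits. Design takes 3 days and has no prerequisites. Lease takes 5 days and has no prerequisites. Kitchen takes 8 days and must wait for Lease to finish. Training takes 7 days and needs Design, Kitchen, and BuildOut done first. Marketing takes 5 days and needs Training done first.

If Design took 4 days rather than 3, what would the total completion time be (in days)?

25

The binding path is Lease→Kitchen→Training→Marketing = 5+8+7+5 = 25; finish at 25 days.
Design is off the critical path — its longest chain is 15 days, giving 10 of slack.
The critical path is still Lease→Kitchen→Training→Marketing; finish is now 25 days.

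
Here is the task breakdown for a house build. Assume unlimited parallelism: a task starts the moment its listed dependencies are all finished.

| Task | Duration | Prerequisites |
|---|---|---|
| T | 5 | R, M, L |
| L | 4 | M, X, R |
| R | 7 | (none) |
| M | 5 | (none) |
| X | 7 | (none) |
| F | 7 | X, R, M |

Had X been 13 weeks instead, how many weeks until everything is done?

Actual critical path: X→L→T = 7+4+5 = 16 ⇒ 16 weeks.
X lies on that path, so at 13 weeks the path becomes 22 weeks.
The critical path is still X→L→T; finish is now 22 weeks.

22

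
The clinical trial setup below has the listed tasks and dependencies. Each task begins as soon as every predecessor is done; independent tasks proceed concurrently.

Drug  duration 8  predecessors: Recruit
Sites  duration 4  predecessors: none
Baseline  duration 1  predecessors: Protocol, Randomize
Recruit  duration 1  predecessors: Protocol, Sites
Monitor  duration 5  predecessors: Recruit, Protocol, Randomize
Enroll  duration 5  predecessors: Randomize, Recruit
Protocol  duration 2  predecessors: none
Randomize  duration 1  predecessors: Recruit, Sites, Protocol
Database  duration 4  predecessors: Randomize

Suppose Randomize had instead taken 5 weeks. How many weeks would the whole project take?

Baseline: Sites→Recruit→Drug = 4+1+8 = 13 → 13 weeks.
Randomize has 2 weeks of float (longest path through it is 11).
New critical path: Sites→Recruit→Randomize→Enroll = 4+1+5+5 = 15 ⇒ 15 weeks.

15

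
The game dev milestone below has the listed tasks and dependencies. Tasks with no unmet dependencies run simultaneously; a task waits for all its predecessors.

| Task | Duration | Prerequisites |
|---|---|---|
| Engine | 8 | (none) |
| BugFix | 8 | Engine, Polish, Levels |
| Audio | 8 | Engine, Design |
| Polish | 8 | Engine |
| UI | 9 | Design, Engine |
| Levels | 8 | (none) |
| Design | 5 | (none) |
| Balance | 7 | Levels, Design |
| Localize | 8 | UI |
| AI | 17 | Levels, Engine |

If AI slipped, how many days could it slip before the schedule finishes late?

Engine→AI = 8+17 = 25 sets the makespan at 25 days.
The longest chain containing AI totals 25 days.
Float = 25 − 25 = 0.

0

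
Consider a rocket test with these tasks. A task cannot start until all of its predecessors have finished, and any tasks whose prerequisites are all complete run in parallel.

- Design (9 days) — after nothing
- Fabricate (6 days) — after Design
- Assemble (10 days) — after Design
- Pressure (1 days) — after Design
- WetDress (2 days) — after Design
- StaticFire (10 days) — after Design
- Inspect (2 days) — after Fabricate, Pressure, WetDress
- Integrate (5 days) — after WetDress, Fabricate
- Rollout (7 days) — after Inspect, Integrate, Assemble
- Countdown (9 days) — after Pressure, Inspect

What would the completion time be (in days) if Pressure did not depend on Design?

With the dependency in place, Design→Fabricate→Integrate→Rollout = 9+6+5+7 = 27 sets the finish at 27 days.
Without Design→Pressure, Pressure's earliest start moves from 9 to 0.
The longest chain is now Design→Fabricate→Integrate→Rollout = 9+6+5+7 = 27, so the rocket test takes 27 days.

27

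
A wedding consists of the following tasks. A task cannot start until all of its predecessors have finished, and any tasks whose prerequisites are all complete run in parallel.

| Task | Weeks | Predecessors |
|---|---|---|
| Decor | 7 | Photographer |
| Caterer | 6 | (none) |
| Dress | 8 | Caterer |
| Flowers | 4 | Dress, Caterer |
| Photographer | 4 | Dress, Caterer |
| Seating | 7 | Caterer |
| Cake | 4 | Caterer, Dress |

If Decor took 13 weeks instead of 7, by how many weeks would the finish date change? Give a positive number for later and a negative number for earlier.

The binding path is Caterer→Dress→Photographer→Decor = 6+8+4+7 = 25; finish at 25 weeks.
Since Decor is critical, the +6 change carries straight to that chain (now 31 weeks).
No other chain overtakes it, so the finish is 31 weeks.
Change in finish: 31 − 25 = +6 weeks.

6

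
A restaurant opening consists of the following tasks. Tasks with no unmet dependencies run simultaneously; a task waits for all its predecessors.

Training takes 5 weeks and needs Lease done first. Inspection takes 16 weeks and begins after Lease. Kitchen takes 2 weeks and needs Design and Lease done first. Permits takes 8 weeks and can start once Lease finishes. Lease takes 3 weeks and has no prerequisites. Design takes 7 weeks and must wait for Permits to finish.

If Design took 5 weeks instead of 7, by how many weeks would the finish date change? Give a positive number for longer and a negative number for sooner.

-1

Baseline: Lease→Permits→Design→Kitchen = 3+8+7+2 = 20 → 20 weeks.
Design lies on that path, so at 5 weeks the path becomes 18 weeks.
The binding chain switches to Lease→Inspection = 3+16 = 19; finish 19 weeks.
Change in finish: 19 − 20 = -1 weeks.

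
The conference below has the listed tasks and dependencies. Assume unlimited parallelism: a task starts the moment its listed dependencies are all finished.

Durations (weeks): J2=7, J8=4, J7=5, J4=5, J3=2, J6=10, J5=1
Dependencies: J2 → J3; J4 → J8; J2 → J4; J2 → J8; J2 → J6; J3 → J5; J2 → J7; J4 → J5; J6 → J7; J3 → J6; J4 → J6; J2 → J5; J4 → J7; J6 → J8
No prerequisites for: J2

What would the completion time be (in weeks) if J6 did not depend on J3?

Original critical path: J2→J4→J6→J7 = 7+5+10+5 = 27 ⇒ 27 weeks.
Dropping J3→J6 doesn't change J6's earliest start (12); another predecessor still binds.
New critical path: J2→J4→J6→J7 = 7+5+10+5 = 27 ⇒ 27 weeks.

27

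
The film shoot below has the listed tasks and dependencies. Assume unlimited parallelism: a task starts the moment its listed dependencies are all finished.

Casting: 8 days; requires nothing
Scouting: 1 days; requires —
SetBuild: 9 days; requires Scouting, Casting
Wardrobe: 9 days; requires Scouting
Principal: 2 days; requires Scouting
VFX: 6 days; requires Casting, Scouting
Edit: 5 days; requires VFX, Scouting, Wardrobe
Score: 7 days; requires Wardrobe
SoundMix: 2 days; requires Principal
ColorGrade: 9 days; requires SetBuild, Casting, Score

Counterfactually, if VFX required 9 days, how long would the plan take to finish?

26

Baseline: Casting→SetBuild→ColorGrade = 8+9+9 = 26 → 26 days.
VFX has 7 days of float (longest path through it is 19).
That remains the longest chain; total 26 days.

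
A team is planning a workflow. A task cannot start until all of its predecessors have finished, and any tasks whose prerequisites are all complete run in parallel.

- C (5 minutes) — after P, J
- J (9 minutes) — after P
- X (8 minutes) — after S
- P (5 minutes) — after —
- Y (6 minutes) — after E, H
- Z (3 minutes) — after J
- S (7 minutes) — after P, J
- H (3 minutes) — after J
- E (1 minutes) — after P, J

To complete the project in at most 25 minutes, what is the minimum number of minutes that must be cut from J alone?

4

Current finish: 29 minutes; target: 25.
J is on every critical path, so each minute cut from J cuts the finish by one (this holds down to a finish of 21).
Need 29 − 25 = 4 minutes off J → J becomes 5 minutes, finish becomes 25.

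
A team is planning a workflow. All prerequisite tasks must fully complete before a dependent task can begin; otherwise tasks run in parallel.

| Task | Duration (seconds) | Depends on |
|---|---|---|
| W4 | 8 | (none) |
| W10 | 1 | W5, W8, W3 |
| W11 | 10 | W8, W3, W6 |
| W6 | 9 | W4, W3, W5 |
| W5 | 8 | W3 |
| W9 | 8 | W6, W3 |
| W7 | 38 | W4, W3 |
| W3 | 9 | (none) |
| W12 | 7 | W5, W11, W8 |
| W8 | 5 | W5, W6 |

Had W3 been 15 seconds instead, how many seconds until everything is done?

Actual critical path: W3→W5→W6→W8→W11→W12 = 9+8+9+5+10+7 = 48 ⇒ 48 seconds.
W3 lies on that path, so at 15 seconds the path becomes 54 seconds.
That remains the longest chain; total 54 seconds.

54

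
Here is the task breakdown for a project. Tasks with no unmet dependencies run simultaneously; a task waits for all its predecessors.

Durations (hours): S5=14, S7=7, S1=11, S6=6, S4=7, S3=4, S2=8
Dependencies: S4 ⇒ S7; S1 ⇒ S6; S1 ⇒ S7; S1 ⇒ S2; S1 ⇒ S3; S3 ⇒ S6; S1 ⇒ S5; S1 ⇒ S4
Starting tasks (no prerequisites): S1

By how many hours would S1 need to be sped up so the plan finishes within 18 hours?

Current finish: 25 hours; target: 18.
S1 is on every critical path, so each hour cut from S1 cuts the finish by one (this holds down to a finish of 15).
Need 25 − 18 = 7 hours off S1 → S1 becomes 4 hours, finish becomes 18.

7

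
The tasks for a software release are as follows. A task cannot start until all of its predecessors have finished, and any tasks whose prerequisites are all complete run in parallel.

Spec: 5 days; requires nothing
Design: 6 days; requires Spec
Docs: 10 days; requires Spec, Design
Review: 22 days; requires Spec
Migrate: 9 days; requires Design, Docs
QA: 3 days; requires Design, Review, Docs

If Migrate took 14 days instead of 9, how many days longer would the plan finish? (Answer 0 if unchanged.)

As given, the longest chain is Spec→Design→Docs→Migrate = 5+6+10+9 = 30, so the finish is 30 days.
Migrate lies on that path, so at 14 days the path becomes 35 days.
That remains the longest chain; total 35 days.
Change in finish: 35 − 30 = +5 days.

5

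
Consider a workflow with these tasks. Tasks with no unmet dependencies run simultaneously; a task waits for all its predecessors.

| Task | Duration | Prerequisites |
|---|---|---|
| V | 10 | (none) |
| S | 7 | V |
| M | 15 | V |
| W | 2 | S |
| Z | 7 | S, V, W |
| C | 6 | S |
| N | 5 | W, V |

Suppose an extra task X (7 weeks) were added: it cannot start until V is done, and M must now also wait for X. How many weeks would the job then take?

Originally the job takes 26 weeks.
With X inserted, M now waits for max(V, X).
New critical path: V→X→M = 10+7+15 = 32 ⇒ 32 weeks.

32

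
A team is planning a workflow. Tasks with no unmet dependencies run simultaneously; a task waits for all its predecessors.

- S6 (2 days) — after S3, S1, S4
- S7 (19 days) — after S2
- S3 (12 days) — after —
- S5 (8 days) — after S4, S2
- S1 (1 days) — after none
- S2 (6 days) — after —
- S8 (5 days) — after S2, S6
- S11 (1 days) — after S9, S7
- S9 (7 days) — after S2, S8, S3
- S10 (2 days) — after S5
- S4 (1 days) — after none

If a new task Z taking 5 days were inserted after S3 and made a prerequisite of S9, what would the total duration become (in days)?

Originally the schedule takes 27 days.
With Z inserted, S9 now waits for max(S2, S8, S3, Z).
New critical path: S3→S6→S8→S9→S11 = 12+2+5+7+1 = 27 ⇒ 27 days.

27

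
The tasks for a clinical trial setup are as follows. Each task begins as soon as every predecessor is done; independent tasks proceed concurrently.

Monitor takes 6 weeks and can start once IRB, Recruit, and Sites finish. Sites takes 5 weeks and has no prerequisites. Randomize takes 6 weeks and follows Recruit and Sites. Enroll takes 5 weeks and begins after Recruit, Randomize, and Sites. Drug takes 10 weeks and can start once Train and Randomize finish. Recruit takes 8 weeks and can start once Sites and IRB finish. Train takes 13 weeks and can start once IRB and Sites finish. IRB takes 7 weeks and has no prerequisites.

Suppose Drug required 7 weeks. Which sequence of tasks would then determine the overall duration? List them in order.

IRB, Recruit, Randomize, Drug

The binding path is IRB→Recruit→Randomize→Drug = 7+8+6+10 = 31; finish at 31 weeks.
Drug lies on that path, so at 7 weeks the path becomes 28 weeks.
No other chain overtakes it, so the finish is 28 weeks.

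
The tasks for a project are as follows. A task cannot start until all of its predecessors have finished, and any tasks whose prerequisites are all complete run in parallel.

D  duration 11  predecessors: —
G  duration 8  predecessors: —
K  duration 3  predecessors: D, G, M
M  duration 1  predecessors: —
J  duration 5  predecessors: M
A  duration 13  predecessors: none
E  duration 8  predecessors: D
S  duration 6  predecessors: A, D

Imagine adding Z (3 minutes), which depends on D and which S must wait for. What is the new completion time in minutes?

Originally the job takes 19 minutes.
With Z inserted, S now waits for max(A, D, Z).
New critical path: D→Z→S = 11+3+6 = 20 ⇒ 20 minutes.

20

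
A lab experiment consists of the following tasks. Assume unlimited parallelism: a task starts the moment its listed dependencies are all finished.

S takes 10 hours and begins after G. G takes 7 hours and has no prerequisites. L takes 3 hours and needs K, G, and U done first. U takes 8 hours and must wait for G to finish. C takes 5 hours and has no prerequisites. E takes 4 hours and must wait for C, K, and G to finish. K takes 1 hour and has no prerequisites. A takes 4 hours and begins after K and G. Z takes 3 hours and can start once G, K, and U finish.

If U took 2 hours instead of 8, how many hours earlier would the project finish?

Actual critical path: G→U→Z = 7+8+3 = 18 ⇒ 18 hours.
U is on the critical path; changing it to 2 makes that path 12 hours.
Now G→S = 7+10 = 17 is longest, so the finish becomes 17 hours.
Change in finish: 17 − 18 = -1 hours.

1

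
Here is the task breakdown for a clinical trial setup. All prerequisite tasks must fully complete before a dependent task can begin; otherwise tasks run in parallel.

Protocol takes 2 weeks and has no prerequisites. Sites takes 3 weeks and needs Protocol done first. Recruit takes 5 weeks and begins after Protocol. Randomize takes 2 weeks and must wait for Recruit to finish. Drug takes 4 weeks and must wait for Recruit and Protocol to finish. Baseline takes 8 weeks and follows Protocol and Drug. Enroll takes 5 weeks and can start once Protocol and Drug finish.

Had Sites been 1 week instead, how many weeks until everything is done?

Critical path before the change: Protocol→Recruit→Drug→Baseline = 2+5+4+8 = 19 giving 19 weeks.
Sites has 14 weeks of float (longest path through it is 5).
That remains the longest chain; total 19 weeks.

19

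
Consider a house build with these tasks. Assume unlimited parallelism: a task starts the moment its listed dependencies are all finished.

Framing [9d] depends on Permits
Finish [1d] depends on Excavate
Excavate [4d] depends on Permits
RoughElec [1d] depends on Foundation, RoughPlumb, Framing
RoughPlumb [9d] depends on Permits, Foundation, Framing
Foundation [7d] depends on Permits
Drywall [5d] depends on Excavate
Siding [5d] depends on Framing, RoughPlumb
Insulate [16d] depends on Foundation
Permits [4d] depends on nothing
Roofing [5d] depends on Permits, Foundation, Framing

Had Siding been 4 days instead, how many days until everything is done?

27

The binding path is Permits→Framing→RoughPlumb→Siding = 4+9+9+5 = 27; finish at 27 days.
Siding is on the critical path; changing it to 4 makes that path 26 days.
New critical path: Permits→Foundation→Insulate = 4+7+16 = 27 ⇒ 27 days.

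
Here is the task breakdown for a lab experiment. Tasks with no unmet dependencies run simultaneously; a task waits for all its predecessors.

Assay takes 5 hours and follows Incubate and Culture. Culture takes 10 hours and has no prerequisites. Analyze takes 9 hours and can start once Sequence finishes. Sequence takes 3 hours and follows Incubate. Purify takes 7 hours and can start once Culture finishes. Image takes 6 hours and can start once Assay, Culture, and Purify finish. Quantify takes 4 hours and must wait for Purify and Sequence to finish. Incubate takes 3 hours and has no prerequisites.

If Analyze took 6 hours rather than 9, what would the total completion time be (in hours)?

23

The binding path is Culture→Purify→Image = 10+7+6 = 23; finish at 23 hours.
Analyze has 8 hours of float (longest path through it is 15).
No other chain overtakes it, so the finish is 23 hours.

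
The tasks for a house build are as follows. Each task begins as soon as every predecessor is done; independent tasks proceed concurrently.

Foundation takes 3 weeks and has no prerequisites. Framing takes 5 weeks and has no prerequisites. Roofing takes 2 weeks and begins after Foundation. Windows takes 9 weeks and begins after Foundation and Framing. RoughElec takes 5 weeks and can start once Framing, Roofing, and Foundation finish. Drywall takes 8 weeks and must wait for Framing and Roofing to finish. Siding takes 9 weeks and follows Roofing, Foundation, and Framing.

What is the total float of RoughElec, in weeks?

Critical path: Foundation→Roofing→Siding = 3+2+9 = 14, so the finish is 14 weeks.
RoughElec finishes as early as 10 and must finish by 14.
So RoughElec can slip 14 − 10 = 4 weeks.

4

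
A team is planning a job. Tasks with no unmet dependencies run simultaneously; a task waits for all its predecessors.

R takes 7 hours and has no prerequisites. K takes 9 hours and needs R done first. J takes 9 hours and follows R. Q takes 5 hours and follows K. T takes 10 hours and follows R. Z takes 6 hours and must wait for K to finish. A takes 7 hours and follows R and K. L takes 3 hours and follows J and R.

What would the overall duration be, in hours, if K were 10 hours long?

Critical path before the change: R→K→A = 7+9+7 = 23 giving 23 hours.
K lies on that path, so at 10 hours the path becomes 24 hours.
No other chain overtakes it, so the finish is 24 hours.

24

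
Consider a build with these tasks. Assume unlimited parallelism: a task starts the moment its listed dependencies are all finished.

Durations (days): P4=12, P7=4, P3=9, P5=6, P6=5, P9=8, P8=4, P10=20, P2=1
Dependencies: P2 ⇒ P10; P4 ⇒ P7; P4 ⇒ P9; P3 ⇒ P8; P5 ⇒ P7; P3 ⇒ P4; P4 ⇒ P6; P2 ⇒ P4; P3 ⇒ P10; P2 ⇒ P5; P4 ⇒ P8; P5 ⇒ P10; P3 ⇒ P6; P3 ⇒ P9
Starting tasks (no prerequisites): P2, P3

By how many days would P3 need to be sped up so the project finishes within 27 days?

Current finish: 29 days; target: 27.
P3 is on every critical path, so each day cut from P3 cuts the finish by one (this holds down to a finish of 27).
Need 29 − 27 = 2 days off P3 → P3 becomes 7 days, finish becomes 27.

2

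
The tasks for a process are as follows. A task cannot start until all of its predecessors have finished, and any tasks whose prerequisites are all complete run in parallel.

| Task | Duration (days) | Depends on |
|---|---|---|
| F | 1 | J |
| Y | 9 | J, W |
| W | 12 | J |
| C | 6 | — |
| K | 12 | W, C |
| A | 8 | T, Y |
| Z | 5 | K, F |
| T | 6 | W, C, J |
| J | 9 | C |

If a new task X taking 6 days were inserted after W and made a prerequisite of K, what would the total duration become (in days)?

Originally the process takes 44 days.
With X inserted, K now waits for max(W, C, X).
New critical path: C→J→W→X→K→Z = 6+9+12+6+12+5 = 50 ⇒ 50 days.

50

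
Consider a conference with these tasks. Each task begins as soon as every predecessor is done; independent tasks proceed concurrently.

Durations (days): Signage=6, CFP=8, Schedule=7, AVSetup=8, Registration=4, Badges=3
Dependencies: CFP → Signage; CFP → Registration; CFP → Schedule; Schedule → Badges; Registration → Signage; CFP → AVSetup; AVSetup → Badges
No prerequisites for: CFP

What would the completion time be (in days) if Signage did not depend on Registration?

Before: longest chain CFP→AVSetup→Badges = 8+8+3 = 19, finish 19.
Without Registration→Signage, Signage's earliest start moves from 12 to 8.
The longest chain is now CFP→AVSetup→Badges = 8+8+3 = 19, so the conference takes 19 days.

19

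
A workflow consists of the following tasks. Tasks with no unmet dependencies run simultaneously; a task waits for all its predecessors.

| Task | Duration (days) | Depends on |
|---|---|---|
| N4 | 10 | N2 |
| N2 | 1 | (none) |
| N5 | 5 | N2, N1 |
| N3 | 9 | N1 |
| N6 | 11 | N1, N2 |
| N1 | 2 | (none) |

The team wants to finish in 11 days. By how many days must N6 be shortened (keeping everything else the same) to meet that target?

Current finish: 13 days; target: 11.
N6 is on every critical path, so each day cut from N6 cuts the finish by one (this holds down to a finish of 11).
Need 13 − 11 = 2 days off N6 → N6 becomes 9 days, finish becomes 11.

2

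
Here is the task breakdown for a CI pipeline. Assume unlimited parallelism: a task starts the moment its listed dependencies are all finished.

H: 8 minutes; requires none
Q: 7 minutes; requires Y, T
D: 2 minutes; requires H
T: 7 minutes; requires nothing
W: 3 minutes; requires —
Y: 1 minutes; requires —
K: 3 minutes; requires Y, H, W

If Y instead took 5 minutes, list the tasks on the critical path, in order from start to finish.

T, Q

Critical path before the change: T→Q = 7+7 = 14 giving 14 minutes.
The longest path through Y is only 8 minutes, so Y has float 6.
That remains the longest chain; total 14 minutes.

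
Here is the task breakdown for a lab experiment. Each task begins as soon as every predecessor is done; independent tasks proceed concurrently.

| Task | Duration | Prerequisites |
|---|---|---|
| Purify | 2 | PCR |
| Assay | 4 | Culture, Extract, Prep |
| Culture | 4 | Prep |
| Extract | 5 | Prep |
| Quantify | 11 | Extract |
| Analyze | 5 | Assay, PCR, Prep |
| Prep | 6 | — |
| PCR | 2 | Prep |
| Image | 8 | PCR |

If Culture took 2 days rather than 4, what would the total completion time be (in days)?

22

The binding path is Prep→Extract→Quantify = 6+5+11 = 22; finish at 22 days.
Culture is off the critical path — its longest chain is 19 days, giving 3 of slack.
The critical path is still Prep→Extract→Quantify; finish is now 22 days.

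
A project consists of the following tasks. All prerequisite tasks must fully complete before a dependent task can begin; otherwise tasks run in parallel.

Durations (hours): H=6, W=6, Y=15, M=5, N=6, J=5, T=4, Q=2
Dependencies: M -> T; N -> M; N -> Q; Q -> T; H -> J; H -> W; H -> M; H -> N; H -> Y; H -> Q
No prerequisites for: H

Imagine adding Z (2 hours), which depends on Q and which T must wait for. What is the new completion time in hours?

Originally the job takes 21 hours.
With Z inserted, T now waits for max(Q, M, Z).
New critical path: H→N→M→T = 6+6+5+4 = 21 ⇒ 21 hours.

21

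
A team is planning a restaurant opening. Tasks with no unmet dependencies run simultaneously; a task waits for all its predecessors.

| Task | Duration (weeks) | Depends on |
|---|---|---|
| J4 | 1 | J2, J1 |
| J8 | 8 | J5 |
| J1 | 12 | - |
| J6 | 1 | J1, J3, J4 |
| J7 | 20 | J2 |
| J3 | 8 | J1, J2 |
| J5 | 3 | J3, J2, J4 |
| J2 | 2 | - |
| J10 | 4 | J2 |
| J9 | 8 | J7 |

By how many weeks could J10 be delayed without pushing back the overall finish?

The longest chain is J1→J3→J5→J8 = 12+8+3+8 = 31; overall finish 31 weeks.
Longest path through J10: 6 weeks (earliest finish 6, latest finish 31).
So J10 can slip 31 − 6 = 25 weeks.

25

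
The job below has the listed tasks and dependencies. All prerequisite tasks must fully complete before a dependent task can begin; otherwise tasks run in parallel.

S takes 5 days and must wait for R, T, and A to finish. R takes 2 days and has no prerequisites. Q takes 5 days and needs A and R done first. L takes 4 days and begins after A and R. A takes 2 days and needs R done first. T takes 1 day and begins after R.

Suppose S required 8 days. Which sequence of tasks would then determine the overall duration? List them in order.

Baseline: R→A→S = 2+2+5 = 9 → 9 days.
Since S is critical, the +3 change carries straight to that chain (now 12 days).
No other chain overtakes it, so the finish is 12 days.

R, A, S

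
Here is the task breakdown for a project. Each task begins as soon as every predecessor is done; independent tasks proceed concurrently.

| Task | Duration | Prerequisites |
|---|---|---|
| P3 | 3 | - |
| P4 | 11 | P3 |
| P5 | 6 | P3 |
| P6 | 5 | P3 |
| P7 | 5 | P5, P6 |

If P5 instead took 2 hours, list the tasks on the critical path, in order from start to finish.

Actual critical path: P3→P5→P7 = 3+6+5 = 14 ⇒ 14 hours.
P5 lies on that path, so at 2 hours the path becomes 10 hours.
The binding chain switches to P3→P4 = 3+11 = 14; finish 14 hours.

P3, P4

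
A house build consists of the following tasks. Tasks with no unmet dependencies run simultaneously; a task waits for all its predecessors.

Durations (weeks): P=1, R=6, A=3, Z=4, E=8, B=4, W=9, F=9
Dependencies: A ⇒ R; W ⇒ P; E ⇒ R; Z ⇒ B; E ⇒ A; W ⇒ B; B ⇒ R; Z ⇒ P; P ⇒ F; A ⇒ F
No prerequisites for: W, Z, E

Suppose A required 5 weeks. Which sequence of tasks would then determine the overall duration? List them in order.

E, A, F

The binding path is E→A→F = 8+3+9 = 20; finish at 20 weeks.
Since A is critical, the +2 change carries straight to that chain (now 22 weeks).
The critical path is still E→A→F; finish is now 22 weeks.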